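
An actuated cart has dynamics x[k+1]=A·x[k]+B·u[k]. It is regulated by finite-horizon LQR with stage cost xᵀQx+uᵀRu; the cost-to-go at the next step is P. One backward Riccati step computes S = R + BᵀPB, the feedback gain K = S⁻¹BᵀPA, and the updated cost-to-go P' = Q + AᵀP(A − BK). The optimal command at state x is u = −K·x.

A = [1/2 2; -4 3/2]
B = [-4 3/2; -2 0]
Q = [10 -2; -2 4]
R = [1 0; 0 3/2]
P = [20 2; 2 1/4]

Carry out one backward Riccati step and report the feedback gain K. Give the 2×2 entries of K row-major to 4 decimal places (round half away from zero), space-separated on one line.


0.0103 -0.4750 0.0923 0.1000

BᵀP = [-84.0000 -8.5000; 30.0000 3.0000]
S = R + BᵀPB = [1 0; 0 3/2] + [353.0000 -126.0000; -126.0000 45.0000] = [354.0000 -126.0000; -126.0000 46.5000]
BᵀPA = [-8.0000 -180.7500; 3.0000 64.5000]
K = S⁻¹·BᵀPA = [0.0103 -0.4750; 0.0923 0.1000]
A−BK = [0.4026 -0.0500; -3.9795 0.5500]
AᵀP(A−BK) = [0.8051 -0.1000; -0.1000 0.2563]
P' = Q + AᵀP(A−BK) = [10.8051 -2.1000; -2.1000 4.2563]
tr(P') = 15.0614


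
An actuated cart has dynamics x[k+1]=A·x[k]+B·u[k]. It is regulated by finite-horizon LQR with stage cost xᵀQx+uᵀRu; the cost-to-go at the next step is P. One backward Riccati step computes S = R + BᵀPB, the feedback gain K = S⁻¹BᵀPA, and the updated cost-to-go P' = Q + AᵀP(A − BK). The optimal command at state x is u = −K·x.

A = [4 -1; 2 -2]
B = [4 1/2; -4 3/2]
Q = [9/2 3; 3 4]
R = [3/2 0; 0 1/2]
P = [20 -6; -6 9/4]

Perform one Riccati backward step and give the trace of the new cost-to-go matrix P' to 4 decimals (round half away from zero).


BᵀP = [104.0000 -33.0000; 1.0000 0.3750]
S = R + BᵀPB = [3/2 0; 0 1/2] + [548.0000 2.5000; 2.5000 1.0625] = [549.5000 2.5000; 2.5000 1.5625]
BᵀPA = [350.0000 -38.0000; 4.7500 -1.7500]
K = S⁻¹·BᵀPA = [0.6277 -0.0645; 2.0357 -1.0168]
A−BK = [0.4714 -0.2335; 1.4572 -0.7330]
AᵀP(A−BK) = [3.6420 -1.5856; -1.5856 0.7686]
P' = Q + AᵀP(A−BK) = [8.1420 1.4144; 1.4144 4.7686]
tr(P') = 12.9106

12.9106


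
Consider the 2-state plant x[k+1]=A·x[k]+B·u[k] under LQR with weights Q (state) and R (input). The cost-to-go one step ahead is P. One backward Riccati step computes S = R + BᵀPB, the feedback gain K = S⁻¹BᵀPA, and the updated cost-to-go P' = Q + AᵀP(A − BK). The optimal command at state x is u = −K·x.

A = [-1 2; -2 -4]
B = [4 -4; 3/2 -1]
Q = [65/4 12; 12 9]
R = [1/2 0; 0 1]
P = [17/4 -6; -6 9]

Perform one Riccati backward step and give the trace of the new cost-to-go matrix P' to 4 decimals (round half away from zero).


61.6118

BᵀP = [8.0000 -10.5000; -11.0000 15.0000]
S = R + BᵀPB = [1/2 0; 0 1] + [16.2500 -21.5000; -21.5000 29.0000] = [16.7500 -21.5000; -21.5000 30.0000]
BᵀPA = [13.0000 58.0000; -19.0000 -82.0000]
K = S⁻¹·BᵀPA = [-0.4596 -0.5714; -0.9627 -3.1429]
A−BK = [-3.0124 -8.2857; -2.2733 -6.2857]
AᵀP(A−BK) = [3.9332 11.2143; 11.2143 32.4286]
P' = Q + AᵀP(A−BK) = [20.1832 23.2143; 23.2143 41.4286]
tr(P') = 61.6118


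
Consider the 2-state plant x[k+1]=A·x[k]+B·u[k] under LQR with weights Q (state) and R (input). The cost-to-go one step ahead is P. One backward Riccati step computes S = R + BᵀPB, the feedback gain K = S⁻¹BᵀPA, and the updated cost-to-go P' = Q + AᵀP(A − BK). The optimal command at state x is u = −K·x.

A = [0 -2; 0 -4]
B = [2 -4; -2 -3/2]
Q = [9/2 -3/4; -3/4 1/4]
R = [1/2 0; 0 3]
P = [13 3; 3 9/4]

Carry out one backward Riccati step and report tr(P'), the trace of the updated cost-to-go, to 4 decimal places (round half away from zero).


8.7180

BᵀP = [20.0000 1.5000; -56.5000 -15.3750]
S = R + BᵀPB = [1/2 0; 0 3] + [37.0000 -82.2500; -82.2500 249.0625] = [37.5000 -82.2500; -82.2500 252.0625]
BᵀPA = [0.0000 -46.0000; 0.0000 174.5000]
K = S⁻¹·BᵀPA = [0.0000 1.0262; 0.0000 1.0272]
A−BK = [0.0000 0.0562; 0.0000 -0.4068]
AᵀP(A−BK) = [0.0000 0.0000; 0.0000 3.9680]
P' = Q + AᵀP(A−BK) = [4.5000 -0.7500; -0.7500 4.2180]
tr(P') = 8.7180


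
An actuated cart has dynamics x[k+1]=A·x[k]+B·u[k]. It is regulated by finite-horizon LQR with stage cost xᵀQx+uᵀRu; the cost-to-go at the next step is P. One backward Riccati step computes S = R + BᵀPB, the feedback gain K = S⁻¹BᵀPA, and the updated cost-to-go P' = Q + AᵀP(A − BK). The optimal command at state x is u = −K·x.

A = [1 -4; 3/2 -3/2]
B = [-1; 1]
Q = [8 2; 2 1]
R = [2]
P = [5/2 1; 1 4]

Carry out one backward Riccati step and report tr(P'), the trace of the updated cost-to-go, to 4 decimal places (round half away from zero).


BᵀP = [-1.5000 3.0000]
S = R + BᵀPB = [2] + [4.5000] = [6.5000]
BᵀPA = [3.0000 1.5000]
K = S⁻¹·BᵀPA = [0.4615 0.2308]
A−BK = [1.4615 -3.7692; 1.0385 -1.7308]
AᵀP(A−BK) = [13.1154 -27.1923; -27.1923 60.6538]
P' = Q + AᵀP(A−BK) = [21.1154 -25.1923; -25.1923 61.6538]
tr(P') = 82.7692

82.7692


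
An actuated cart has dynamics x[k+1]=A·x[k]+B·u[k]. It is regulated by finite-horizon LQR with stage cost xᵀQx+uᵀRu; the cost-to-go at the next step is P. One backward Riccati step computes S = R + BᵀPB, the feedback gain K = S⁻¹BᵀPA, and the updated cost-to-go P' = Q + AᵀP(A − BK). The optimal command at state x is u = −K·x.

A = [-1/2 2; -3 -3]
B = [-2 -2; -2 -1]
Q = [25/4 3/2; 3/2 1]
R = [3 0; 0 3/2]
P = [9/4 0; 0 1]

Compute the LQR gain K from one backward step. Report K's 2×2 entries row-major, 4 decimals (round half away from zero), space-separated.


0.5893 0.5000 -0.1071 -1.0000

BᵀP = [-4.5000 -2.0000; -4.5000 -1.0000]
S = R + BᵀPB = [3 0; 0 3/2] + [13.0000 11.0000; 11.0000 10.0000] = [16.0000 11.0000; 11.0000 11.5000]
BᵀPA = [8.2500 -3.0000; 5.2500 -6.0000]
K = S⁻¹·BᵀPA = [0.5893 0.5000; -0.1071 -1.0000]
A−BK = [0.4643 1.0000; -1.9286 -3.0000]
AᵀP(A−BK) = [5.2634 7.8750; 7.8750 13.5000]
P' = Q + AᵀP(A−BK) = [11.5134 9.3750; 9.3750 14.5000]
tr(P') = 26.0134


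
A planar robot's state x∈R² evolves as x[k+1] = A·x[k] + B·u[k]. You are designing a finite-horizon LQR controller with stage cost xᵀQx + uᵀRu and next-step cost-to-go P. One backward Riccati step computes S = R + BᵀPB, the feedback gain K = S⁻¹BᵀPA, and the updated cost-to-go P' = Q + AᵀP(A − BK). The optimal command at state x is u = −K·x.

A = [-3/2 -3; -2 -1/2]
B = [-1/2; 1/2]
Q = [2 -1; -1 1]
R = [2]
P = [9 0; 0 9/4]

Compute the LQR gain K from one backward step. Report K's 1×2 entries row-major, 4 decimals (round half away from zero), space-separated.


BᵀP = [-4.5000 1.1250]
S = R + BᵀPB = [2] + [2.8125] = [4.8125]
BᵀPA = [4.5000 12.9375]
K = S⁻¹·BᵀPA = [0.9351 2.6883]
A−BK = [-1.0325 -1.6558; -2.4675 -1.8442]
AᵀP(A−BK) = [25.0422 30.6526; 30.6526 46.7825]
P' = Q + AᵀP(A−BK) = [27.0422 29.6526; 29.6526 47.7825]
tr(P') = 74.8247

0.9351 2.6883


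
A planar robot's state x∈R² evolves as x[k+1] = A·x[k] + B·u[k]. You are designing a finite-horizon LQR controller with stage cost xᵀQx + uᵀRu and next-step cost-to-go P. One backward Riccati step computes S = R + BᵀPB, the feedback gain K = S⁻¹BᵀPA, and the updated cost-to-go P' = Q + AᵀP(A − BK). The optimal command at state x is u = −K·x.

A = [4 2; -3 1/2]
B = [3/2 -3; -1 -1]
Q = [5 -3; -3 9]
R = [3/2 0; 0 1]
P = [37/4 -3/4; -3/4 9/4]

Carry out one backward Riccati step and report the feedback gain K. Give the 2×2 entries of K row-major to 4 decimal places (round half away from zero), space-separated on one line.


2.2445 0.1310 -0.2085 -0.5939

BᵀP = [14.6250 -3.3750; -27.0000 0.0000]
S = R + BᵀPB = [3/2 0; 0 1] + [25.3125 -40.5000; -40.5000 81.0000] = [26.8125 -40.5000; -40.5000 82.0000]
BᵀPA = [68.6250 27.5625; -108.0000 -54.0000]
K = S⁻¹·BᵀPA = [2.2445 0.1310; -0.2085 -0.5939]
A−BK = [0.0077 0.0220; -0.9641 0.0371]
AᵀP(A−BK) = [9.7028 0.5015; 0.5015 0.3847]
P' = Q + AᵀP(A−BK) = [14.7028 -2.4985; -2.4985 9.3847]
tr(P') = 24.0876


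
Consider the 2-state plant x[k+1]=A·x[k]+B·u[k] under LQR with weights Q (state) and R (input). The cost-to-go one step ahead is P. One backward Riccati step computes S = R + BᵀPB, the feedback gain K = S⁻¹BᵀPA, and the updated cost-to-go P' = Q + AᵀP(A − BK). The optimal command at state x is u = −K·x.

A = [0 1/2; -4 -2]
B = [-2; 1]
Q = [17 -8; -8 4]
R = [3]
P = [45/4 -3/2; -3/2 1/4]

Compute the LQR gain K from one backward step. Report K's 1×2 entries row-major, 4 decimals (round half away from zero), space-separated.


-0.2396 -0.3410

BᵀP = [-24.0000 3.2500]
S = R + BᵀPB = [3] + [51.2500] = [54.2500]
BᵀPA = [-13.0000 -18.5000]
K = S⁻¹·BᵀPA = [-0.2396 -0.3410]
A−BK = [-0.4793 -0.1820; -3.7604 -1.6590]
AᵀP(A−BK) = [0.8848 0.5668; 0.5668 0.5037]
P' = Q + AᵀP(A−BK) = [17.8848 -7.4332; -7.4332 4.5037]
tr(P') = 22.3885


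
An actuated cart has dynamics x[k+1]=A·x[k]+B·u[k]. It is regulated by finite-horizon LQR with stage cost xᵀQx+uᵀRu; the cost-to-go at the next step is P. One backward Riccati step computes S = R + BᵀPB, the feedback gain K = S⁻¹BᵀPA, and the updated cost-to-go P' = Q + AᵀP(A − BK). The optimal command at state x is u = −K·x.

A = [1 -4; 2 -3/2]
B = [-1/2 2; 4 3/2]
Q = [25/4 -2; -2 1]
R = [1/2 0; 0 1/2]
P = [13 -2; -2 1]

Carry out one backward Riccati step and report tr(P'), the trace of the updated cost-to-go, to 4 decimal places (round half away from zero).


BᵀP = [-14.5000 5.0000; 23.0000 -2.5000]
S = R + BᵀPB = [1/2 0; 0 1/2] + [27.2500 -21.5000; -21.5000 42.2500] = [27.7500 -21.5000; -21.5000 42.7500]
BᵀPA = [-4.5000 50.5000; 18.0000 -88.2500]
K = S⁻¹·BᵀPA = [0.2688 0.3612; 0.5562 -1.8827]
A−BK = [0.0219 -0.0540; 0.0905 -0.1206]
AᵀP(A−BK) = [0.1973 -0.4863; -0.4863 1.8639]
P' = Q + AᵀP(A−BK) = [6.4473 -2.4863; -2.4863 2.8639]
tr(P') = 9.3112

9.3112


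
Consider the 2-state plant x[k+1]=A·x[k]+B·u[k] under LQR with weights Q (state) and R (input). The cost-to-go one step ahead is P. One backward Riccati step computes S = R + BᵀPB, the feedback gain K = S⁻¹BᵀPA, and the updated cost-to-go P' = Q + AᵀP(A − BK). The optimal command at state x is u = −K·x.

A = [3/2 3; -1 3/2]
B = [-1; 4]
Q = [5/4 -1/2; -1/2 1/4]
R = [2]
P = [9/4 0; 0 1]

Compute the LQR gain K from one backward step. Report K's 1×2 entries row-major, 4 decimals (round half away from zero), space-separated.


-0.3642 -0.0370

BᵀP = [-2.2500 4.0000]
S = R + BᵀPB = [2] + [18.2500] = [20.2500]
BᵀPA = [-7.3750 -0.7500]
K = S⁻¹·BᵀPA = [-0.3642 -0.0370]
A−BK = [1.1358 2.9630; 0.4568 1.6481]
AᵀP(A−BK) = [3.3765 8.3519; 8.3519 22.4722]
P' = Q + AᵀP(A−BK) = [4.6265 7.8519; 7.8519 22.7222]
tr(P') = 27.3488


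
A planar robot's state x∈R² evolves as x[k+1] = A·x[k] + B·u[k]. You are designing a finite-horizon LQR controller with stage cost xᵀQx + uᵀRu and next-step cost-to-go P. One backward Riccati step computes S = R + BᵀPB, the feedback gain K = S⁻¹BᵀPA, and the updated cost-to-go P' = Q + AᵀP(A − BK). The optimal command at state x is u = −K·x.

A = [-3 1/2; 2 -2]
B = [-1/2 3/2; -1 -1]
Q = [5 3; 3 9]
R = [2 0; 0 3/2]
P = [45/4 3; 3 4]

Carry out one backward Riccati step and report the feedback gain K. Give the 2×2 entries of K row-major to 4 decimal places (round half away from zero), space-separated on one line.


0.1103 0.9392 -1.8249 0.5924

BᵀP = [-8.6250 -5.5000; 13.8750 0.5000]
S = R + BᵀPB = [2 0; 0 3/2] + [9.8125 -7.4375; -7.4375 20.3125] = [11.8125 -7.4375; -7.4375 21.8125]
BᵀPA = [14.8750 6.6875; -40.6250 5.9375]
K = S⁻¹·BᵀPA = [0.1103 0.9392; -1.8249 0.5924]
A−BK = [-0.2076 0.0809; 0.2854 -0.4684]
AᵀP(A−BK) = [5.4746 -1.7773; -1.7773 3.0144]
P' = Q + AᵀP(A−BK) = [10.4746 1.2227; 1.2227 12.0144]
tr(P') = 22.4890


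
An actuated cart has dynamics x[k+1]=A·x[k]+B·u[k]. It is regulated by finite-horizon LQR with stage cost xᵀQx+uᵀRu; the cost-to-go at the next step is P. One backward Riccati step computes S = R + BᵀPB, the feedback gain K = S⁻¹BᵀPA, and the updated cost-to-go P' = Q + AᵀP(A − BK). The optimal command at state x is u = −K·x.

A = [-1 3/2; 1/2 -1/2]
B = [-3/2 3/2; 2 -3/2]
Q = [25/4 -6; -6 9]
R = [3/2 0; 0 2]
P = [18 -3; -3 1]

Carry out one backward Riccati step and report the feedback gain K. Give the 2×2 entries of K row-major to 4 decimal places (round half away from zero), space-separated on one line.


0.3101 -0.4386 -0.2768 0.4165

BᵀP = [-33.0000 6.5000; 31.5000 -6.0000]
S = R + BᵀPB = [3/2 0; 0 2] + [62.5000 -59.2500; -59.2500 56.2500] = [64.0000 -59.2500; -59.2500 58.2500]
BᵀPA = [36.2500 -52.7500; -34.5000 50.2500]
K = S⁻¹·BᵀPA = [0.3101 -0.4386; -0.2768 0.4165]
A−BK = [-0.1196 0.2173; -0.5355 1.0020]
AᵀP(A−BK) = [0.4575 -0.7304; -0.7304 1.1831]
P' = Q + AᵀP(A−BK) = [6.7075 -6.7304; -6.7304 10.1831]
tr(P') = 16.8906


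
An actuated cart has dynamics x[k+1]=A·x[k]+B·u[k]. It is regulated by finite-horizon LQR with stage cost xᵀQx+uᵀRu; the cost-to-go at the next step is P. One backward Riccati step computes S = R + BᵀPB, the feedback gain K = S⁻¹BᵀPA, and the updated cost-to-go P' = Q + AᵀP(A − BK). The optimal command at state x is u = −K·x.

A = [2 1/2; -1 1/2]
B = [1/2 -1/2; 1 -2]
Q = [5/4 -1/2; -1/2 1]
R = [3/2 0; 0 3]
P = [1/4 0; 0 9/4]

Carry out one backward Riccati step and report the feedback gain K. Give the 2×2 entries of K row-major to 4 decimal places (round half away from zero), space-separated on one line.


BᵀP = [0.1250 2.2500; -0.1250 -4.5000]
S = R + BᵀPB = [3/2 0; 0 3] + [2.3125 -4.5625; -4.5625 9.0625] = [3.8125 -4.5625; -4.5625 12.0625]
BᵀPA = [-2.0000 1.1875; 4.2500 -2.3125]
K = S⁻¹·BᵀPA = [-0.1881 0.1499; 0.2812 -0.1350]
A−BK = [2.2346 0.3575; -0.2495 0.0801]
AᵀP(A−BK) = [1.6788 -0.0014; -0.0014 0.1348]
P' = Q + AᵀP(A−BK) = [2.9288 -0.5014; -0.5014 1.1348]
tr(P') = 4.0635

-0.1881 0.1499 0.2812 -0.1350


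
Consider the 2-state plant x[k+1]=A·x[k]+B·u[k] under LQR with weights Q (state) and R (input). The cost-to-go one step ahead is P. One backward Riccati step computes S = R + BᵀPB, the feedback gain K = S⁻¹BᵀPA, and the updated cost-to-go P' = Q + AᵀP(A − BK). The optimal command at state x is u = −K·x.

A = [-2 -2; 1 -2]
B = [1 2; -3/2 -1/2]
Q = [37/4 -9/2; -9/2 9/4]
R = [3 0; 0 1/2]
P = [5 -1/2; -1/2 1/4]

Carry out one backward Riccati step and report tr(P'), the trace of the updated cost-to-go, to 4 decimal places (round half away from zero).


BᵀP = [5.7500 -0.8750; 10.2500 -1.1250]
S = R + BᵀPB = [3 0; 0 1/2] + [7.0625 11.9375; 11.9375 21.0625] = [10.0625 11.9375; 11.9375 21.5625]
BᵀPA = [-12.3750 -9.7500; -21.6250 -18.2500]
K = S⁻¹·BᵀPA = [-0.1167 0.1024; -0.9383 -0.9031]
A−BK = [-0.0067 -0.2963; 0.3559 -2.2979]
AᵀP(A−BK) = [0.5153 0.2384; 0.2384 1.5174]
P' = Q + AᵀP(A−BK) = [9.7653 -4.2616; -4.2616 3.7674]
tr(P') = 13.5327

13.5327


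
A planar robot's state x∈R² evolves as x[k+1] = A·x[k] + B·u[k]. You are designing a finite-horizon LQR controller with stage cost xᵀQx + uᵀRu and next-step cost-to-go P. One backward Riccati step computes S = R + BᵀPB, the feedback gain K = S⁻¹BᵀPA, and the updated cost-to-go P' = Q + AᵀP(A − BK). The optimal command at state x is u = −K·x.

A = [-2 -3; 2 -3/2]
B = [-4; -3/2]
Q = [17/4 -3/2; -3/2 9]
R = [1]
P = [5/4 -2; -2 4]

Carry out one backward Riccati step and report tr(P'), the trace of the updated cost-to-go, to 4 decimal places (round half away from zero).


40.3333

BᵀP = [-2.0000 2.0000]
S = R + BᵀPB = [1] + [5.0000] = [6.0000]
BᵀPA = [8.0000 3.0000]
K = S⁻¹·BᵀPA = [1.3333 0.5000]
A−BK = [3.3333 -1.0000; 4.0000 -0.7500]
AᵀP(A−BK) = [26.3333 -2.5000; -2.5000 0.7500]
P' = Q + AᵀP(A−BK) = [30.5833 -4.0000; -4.0000 9.7500]
tr(P') = 40.3333


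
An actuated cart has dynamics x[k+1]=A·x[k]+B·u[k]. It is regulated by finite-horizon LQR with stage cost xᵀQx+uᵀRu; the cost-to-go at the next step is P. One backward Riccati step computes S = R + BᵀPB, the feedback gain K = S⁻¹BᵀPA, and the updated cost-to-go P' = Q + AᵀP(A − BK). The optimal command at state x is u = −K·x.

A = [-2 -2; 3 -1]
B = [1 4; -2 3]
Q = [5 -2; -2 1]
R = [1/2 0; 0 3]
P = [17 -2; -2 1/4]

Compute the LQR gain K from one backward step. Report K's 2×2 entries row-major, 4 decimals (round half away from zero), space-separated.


BᵀP = [21.0000 -2.5000; 62.0000 -7.2500]
S = R + BᵀPB = [1/2 0; 0 3] + [26.0000 76.5000; 76.5000 226.2500] = [26.5000 76.5000; 76.5000 229.2500]
BᵀPA = [-49.5000 -39.5000; -145.7500 -116.7500]
K = S⁻¹·BᵀPA = [-0.8884 -0.5564; -0.3393 -0.3236]
A−BK = [0.2457 -0.1492; 2.2412 -1.1419]
AᵀP(A−BK) = [0.8194 0.5435; 0.5435 0.4919]
P' = Q + AᵀP(A−BK) = [5.8194 -1.4565; -1.4565 1.4919]
tr(P') = 7.3113

-0.8884 -0.5564 -0.3393 -0.3236


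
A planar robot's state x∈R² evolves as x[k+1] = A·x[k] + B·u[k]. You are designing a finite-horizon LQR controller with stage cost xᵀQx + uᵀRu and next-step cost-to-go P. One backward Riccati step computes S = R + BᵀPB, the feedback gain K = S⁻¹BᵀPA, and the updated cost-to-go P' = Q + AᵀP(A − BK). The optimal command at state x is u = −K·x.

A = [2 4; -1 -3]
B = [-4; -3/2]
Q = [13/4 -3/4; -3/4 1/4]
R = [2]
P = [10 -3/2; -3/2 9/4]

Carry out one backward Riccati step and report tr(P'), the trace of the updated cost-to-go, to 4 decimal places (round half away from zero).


57.7205

BᵀP = [-37.7500 2.6250]
S = R + BᵀPB = [2] + [147.0625] = [149.0625]
BᵀPA = [-78.1250 -158.8750]
K = S⁻¹·BᵀPA = [-0.5241 -1.0658]
A−BK = [-0.0964 -0.2633; -1.7862 -4.5987]
AᵀP(A−BK) = [7.3040 18.4822; 18.4822 46.9166]
P' = Q + AᵀP(A−BK) = [10.5540 17.7322; 17.7322 47.1666]
tr(P') = 57.7205


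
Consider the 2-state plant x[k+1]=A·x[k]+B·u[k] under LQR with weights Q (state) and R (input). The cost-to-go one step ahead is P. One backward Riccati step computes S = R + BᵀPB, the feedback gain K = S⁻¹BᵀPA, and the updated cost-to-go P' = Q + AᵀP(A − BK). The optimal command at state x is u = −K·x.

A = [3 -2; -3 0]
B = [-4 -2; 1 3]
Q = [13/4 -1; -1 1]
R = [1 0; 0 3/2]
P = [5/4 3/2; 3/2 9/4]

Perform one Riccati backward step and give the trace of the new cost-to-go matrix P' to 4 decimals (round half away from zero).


5.6345

BᵀP = [-3.5000 -3.7500; 2.0000 3.7500]
S = R + BᵀPB = [1 0; 0 3/2] + [10.2500 -4.2500; -4.2500 7.2500] = [11.2500 -4.2500; -4.2500 8.7500]
BᵀPA = [0.7500 7.0000; -5.2500 -4.0000]
K = S⁻¹·BᵀPA = [-0.1960 0.5505; -0.6952 -0.1897]
A−BK = [0.8258 -0.1773; -0.7185 0.0187]
AᵀP(A−BK) = [0.9973 0.0910; 0.0910 0.3872]
P' = Q + AᵀP(A−BK) = [4.2473 -0.9090; -0.9090 1.3872]
tr(P') = 5.6345


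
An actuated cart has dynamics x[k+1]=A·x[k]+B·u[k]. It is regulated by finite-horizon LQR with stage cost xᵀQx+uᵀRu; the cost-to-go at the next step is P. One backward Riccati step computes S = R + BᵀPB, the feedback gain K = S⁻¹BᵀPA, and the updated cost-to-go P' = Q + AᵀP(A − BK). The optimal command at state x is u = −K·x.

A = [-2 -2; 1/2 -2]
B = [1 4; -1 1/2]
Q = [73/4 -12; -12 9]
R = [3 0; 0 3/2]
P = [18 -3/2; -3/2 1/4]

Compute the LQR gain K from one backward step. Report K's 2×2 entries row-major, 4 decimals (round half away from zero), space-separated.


BᵀP = [19.5000 -1.7500; 71.2500 -5.8750]
S = R + BᵀPB = [3 0; 0 3/2] + [21.2500 77.1250; 77.1250 282.0625] = [24.2500 77.1250; 77.1250 283.5625]
BᵀPA = [-39.8750 -35.5000; -145.4375 -130.7500]
K = S⁻¹·BᵀPA = [-0.0972 0.0190; -0.4865 -0.4663]
A−BK = [0.0430 -0.1539; 0.6461 -1.7479]
AᵀP(A−BK) = [0.4376 0.1952; 0.1952 0.7103]
P' = Q + AᵀP(A−BK) = [18.6876 -11.8048; -11.8048 9.7103]
tr(P') = 28.3979

-0.0972 0.0190 -0.4865 -0.4663


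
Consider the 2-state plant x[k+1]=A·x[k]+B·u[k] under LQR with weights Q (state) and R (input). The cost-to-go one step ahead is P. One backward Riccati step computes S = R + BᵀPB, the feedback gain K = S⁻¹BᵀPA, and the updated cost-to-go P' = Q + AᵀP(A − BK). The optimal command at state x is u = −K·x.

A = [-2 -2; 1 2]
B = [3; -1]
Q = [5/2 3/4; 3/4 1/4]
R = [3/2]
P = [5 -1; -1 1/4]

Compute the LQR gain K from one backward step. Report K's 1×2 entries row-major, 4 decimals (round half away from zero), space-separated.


-0.6682 -0.7299

BᵀP = [16.0000 -3.2500]
S = R + BᵀPB = [3/2] + [51.2500] = [52.7500]
BᵀPA = [-35.2500 -38.5000]
K = S⁻¹·BᵀPA = [-0.6682 -0.7299]
A−BK = [0.0047 0.1896; 0.3318 1.2701]
AᵀP(A−BK) = [0.6943 0.7725; 0.7725 0.9005]
P' = Q + AᵀP(A−BK) = [3.1943 1.5225; 1.5225 1.1505]
tr(P') = 4.3448


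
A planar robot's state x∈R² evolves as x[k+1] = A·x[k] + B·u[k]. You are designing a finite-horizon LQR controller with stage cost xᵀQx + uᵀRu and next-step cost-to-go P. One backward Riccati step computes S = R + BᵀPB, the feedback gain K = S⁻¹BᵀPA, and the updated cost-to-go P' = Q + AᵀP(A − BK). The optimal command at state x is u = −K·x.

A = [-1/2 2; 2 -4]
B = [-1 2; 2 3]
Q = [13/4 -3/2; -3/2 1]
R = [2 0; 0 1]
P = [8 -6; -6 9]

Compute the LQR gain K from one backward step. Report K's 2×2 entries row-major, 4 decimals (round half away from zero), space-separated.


0.7537 -1.9123 0.1639 -0.0668

BᵀP = [-20.0000 24.0000; -2.0000 15.0000]
S = R + BᵀPB = [2 0; 0 1] + [68.0000 32.0000; 32.0000 41.0000] = [70.0000 32.0000; 32.0000 42.0000]
BᵀPA = [58.0000 -136.0000; 31.0000 -64.0000]
K = S⁻¹·BᵀPA = [0.7537 -1.9123; 0.1639 -0.0668]
A−BK = [-0.0741 0.2213; 0.0010 0.0251]
AᵀP(A−BK) = [1.2077 -3.0146; -3.0146 7.6493]
P' = Q + AᵀP(A−BK) = [4.4577 -4.5146; -4.5146 8.6493]
tr(P') = 13.1070


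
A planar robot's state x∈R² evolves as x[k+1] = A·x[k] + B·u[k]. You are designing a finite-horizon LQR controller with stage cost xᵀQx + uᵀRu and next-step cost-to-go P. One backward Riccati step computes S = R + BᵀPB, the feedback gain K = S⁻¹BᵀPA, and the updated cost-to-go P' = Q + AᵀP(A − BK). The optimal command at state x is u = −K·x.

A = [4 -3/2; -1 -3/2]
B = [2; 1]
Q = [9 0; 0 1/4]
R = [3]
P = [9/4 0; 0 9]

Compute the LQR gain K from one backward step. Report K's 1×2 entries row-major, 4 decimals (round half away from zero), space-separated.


BᵀP = [4.5000 9.0000]
S = R + BᵀPB = [3] + [18.0000] = [21.0000]
BᵀPA = [9.0000 -20.2500]
K = S⁻¹·BᵀPA = [0.4286 -0.9643]
A−BK = [3.1429 0.4286; -1.4286 -0.5357]
AᵀP(A−BK) = [41.1429 8.6786; 8.6786 5.7857]
P' = Q + AᵀP(A−BK) = [50.1429 8.6786; 8.6786 6.0357]
tr(P') = 56.1786

0.4286 -0.9643


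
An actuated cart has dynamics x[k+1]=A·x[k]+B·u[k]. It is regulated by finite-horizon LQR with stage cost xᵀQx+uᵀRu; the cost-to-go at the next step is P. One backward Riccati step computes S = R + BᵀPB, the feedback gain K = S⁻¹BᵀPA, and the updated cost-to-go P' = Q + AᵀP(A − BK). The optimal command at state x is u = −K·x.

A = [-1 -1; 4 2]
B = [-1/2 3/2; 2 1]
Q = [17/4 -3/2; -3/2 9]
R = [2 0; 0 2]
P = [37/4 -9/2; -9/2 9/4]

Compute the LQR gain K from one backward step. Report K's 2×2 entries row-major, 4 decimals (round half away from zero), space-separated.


1.3453 0.8795 -0.7750 -0.5481

BᵀP = [-13.6250 6.7500; 9.3750 -4.5000]
S = R + BᵀPB = [2 0; 0 2] + [20.3125 -13.6875; -13.6875 9.5625] = [22.3125 -13.6875; -13.6875 11.5625]
BᵀPA = [40.6250 27.1250; -27.3750 -18.3750]
K = S⁻¹·BᵀPA = [1.3453 0.8795; -0.7750 -0.5481]
A−BK = [0.8352 0.2619; 2.0845 0.7892]
AᵀP(A−BK) = [5.3811 3.5178; 3.5178 2.3234]
P' = Q + AᵀP(A−BK) = [9.6311 2.0178; 2.0178 11.3234]
tr(P') = 20.9545


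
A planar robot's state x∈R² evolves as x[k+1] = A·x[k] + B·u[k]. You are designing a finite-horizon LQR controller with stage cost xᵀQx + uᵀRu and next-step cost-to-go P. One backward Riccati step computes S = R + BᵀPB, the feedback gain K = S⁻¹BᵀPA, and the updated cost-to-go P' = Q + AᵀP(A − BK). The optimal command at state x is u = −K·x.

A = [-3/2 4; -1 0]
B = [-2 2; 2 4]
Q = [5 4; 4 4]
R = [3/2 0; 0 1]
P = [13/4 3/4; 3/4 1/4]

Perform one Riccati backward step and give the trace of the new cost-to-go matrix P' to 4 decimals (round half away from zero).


11.4379

BᵀP = [-5.0000 -1.0000; 9.5000 2.5000]
S = R + BᵀPB = [3/2 0; 0 1] + [8.0000 -14.0000; -14.0000 29.0000] = [9.5000 -14.0000; -14.0000 30.0000]
BᵀPA = [8.5000 -20.0000; -16.7500 38.0000]
K = S⁻¹·BᵀPA = [0.2303 -0.7640; -0.4508 0.9101]
A−BK = [-0.1376 0.6517; 0.3427 -2.1124]
AᵀP(A−BK) = [0.3030 -0.7612; -0.7612 2.1348]
P' = Q + AᵀP(A−BK) = [5.3030 3.2388; 3.2388 6.1348]
tr(P') = 11.4379


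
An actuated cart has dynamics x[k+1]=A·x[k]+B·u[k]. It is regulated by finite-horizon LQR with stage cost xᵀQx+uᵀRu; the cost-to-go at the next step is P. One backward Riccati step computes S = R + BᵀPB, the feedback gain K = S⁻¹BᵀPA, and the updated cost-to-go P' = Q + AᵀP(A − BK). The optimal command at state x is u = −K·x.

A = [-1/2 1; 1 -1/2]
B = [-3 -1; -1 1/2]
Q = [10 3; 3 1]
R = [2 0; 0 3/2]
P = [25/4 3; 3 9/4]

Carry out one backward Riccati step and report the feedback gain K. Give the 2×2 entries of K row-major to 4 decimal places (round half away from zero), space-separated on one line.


-0.0640 -0.1540 0.2885 -0.2501

BᵀP = [-21.7500 -11.2500; -4.7500 -1.8750]
S = R + BᵀPB = [2 0; 0 3/2] + [76.5000 16.1250; 16.1250 3.8125] = [78.5000 16.1250; 16.1250 5.3125]
BᵀPA = [-0.3750 -16.1250; 0.5000 -3.8125]
K = S⁻¹·BᵀPA = [-0.0640 -0.1540; 0.2885 -0.2501]
A−BK = [-0.4036 0.2878; 0.7917 -0.5290]
AᵀP(A−BK) = [0.6442 -0.4327; -0.4327 0.3751]
P' = Q + AᵀP(A−BK) = [10.6442 2.5673; 2.5673 1.3751]
tr(P') = 12.0194


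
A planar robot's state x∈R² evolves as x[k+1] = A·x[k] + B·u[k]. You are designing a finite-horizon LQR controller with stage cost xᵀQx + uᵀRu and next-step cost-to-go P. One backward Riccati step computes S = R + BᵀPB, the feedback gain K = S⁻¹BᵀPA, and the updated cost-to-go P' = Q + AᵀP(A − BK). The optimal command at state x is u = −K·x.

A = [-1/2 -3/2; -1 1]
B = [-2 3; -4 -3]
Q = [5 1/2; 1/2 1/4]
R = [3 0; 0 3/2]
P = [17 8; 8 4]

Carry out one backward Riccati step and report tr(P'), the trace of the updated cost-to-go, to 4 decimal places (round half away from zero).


5.6933

BᵀP = [-66.0000 -32.0000; 27.0000 12.0000]
S = R + BᵀPB = [3 0; 0 3/2] + [260.0000 -102.0000; -102.0000 45.0000] = [263.0000 -102.0000; -102.0000 46.5000]
BᵀPA = [65.0000 67.0000; -25.5000 -28.5000]
K = S⁻¹·BᵀPA = [0.2309 0.1142; -0.0419 -0.3624]
A−BK = [0.0875 -0.1845; -0.2021 0.3698]
AᵀP(A−BK) = [0.1732 0.0857; 0.0857 0.2701]
P' = Q + AᵀP(A−BK) = [5.1732 0.5857; 0.5857 0.5201]
tr(P') = 5.6933


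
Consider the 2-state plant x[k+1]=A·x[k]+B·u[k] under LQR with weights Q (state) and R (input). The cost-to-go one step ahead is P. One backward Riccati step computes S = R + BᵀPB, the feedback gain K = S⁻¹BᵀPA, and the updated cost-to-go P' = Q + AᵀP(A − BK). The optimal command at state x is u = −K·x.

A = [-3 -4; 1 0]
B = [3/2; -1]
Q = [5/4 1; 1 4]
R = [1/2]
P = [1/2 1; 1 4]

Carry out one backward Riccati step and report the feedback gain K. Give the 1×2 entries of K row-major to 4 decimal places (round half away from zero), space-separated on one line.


BᵀP = [-0.2500 -2.5000]
S = R + BᵀPB = [1/2] + [2.1250] = [2.6250]
BᵀPA = [-1.7500 1.0000]
K = S⁻¹·BᵀPA = [-0.6667 0.3810]
A−BK = [-2.0000 -4.5714; 0.3333 0.3810]
AᵀP(A−BK) = [1.3333 2.6667; 2.6667 7.6190]
P' = Q + AᵀP(A−BK) = [2.5833 3.6667; 3.6667 11.6190]
tr(P') = 14.2024

-0.6667 0.3810


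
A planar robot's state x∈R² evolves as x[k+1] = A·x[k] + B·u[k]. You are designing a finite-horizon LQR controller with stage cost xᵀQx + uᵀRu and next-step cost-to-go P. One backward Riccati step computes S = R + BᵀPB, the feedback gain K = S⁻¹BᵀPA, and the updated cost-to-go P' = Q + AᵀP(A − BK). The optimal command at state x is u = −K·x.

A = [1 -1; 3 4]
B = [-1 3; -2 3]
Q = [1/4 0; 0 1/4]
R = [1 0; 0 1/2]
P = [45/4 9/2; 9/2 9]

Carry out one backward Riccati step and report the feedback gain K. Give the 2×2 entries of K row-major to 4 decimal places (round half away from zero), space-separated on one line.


-1.4647 -3.5888 -0.0724 -1.3100

BᵀP = [-20.2500 -22.5000; 47.2500 40.5000]
S = R + BᵀPB = [1 0; 0 1/2] + [65.2500 -128.2500; -128.2500 263.2500] = [66.2500 -128.2500; -128.2500 263.7500]
BᵀPA = [-87.7500 -69.7500; 168.7500 114.7500]
K = S⁻¹·BᵀPA = [-1.4647 -3.5888; -0.0724 -1.3100]
A−BK = [-0.2475 -0.6588; 0.2878 0.7524]
AᵀP(A−BK) = [2.9415 7.3960; 7.3960 19.2541]
P' = Q + AᵀP(A−BK) = [3.1915 7.3960; 7.3960 19.5041]
tr(P') = 22.6955


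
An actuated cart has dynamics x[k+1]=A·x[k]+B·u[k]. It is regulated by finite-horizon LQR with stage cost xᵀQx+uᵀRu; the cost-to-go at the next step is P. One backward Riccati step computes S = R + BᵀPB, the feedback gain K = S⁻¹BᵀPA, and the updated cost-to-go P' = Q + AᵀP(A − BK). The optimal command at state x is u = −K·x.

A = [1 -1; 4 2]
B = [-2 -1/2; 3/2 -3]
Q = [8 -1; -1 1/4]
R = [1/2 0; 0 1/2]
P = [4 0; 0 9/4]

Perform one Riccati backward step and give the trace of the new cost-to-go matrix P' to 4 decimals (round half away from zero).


BᵀP = [-8.0000 3.3750; -2.0000 -6.7500]
S = R + BᵀPB = [1/2 0; 0 1/2] + [21.0625 -6.1250; -6.1250 21.2500] = [21.5625 -6.1250; -6.1250 21.7500]
BᵀPA = [5.5000 14.7500; -29.0000 -11.5000]
K = S⁻¹·BᵀPA = [-0.1344 0.5803; -1.3712 -0.3653]
A−BK = [0.0456 -0.0221; 0.0881 0.0336]
AᵀP(A−BK) = [0.9749 0.2141; 0.2141 0.2396]
P' = Q + AᵀP(A−BK) = [8.9749 -0.7859; -0.7859 0.4896]
tr(P') = 9.4645

9.4645


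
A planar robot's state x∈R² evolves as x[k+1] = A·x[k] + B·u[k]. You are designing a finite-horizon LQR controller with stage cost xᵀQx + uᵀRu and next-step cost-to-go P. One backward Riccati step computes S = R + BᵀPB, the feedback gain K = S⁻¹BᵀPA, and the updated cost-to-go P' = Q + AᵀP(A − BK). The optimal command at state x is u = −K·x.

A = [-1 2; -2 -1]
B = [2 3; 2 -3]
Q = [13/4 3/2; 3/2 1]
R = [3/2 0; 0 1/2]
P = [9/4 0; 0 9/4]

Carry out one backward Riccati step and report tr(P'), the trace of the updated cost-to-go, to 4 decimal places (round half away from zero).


5.2526

BᵀP = [4.5000 4.5000; 6.7500 -6.7500]
S = R + BᵀPB = [3/2 0; 0 1/2] + [18.0000 0.0000; 0.0000 40.5000] = [19.5000 0.0000; 0.0000 41.0000]
BᵀPA = [-13.5000 4.5000; 6.7500 20.2500]
K = S⁻¹·BᵀPA = [-0.6923 0.2308; 0.1646 0.4939]
A−BK = [-0.1093 0.0568; -0.1215 0.0202]
AᵀP(A−BK) = [0.7926 -0.2185; -0.2185 0.2100]
P' = Q + AᵀP(A−BK) = [4.0426 1.2815; 1.2815 1.2100]
tr(P') = 5.2526


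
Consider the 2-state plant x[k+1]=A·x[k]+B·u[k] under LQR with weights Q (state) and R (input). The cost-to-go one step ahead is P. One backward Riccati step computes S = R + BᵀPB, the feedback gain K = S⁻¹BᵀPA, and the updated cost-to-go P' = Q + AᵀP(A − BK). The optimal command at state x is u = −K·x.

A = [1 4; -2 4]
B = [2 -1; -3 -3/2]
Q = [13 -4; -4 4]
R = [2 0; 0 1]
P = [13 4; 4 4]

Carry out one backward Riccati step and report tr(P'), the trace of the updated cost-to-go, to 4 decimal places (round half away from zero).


28.6871

BᵀP = [14.0000 -4.0000; -19.0000 -10.0000]
S = R + BᵀPB = [2 0; 0 1] + [40.0000 -8.0000; -8.0000 34.0000] = [42.0000 -8.0000; -8.0000 35.0000]
BᵀPA = [22.0000 40.0000; 1.0000 -116.0000]
K = S⁻¹·BᵀPA = [0.5533 0.3357; 0.1550 -3.2376]
A−BK = [0.0484 0.0910; -0.1074 0.1508]
AᵀP(A−BK) = [0.6714 -0.1479; -0.1479 11.0156]
P' = Q + AᵀP(A−BK) = [13.6714 -4.1479; -4.1479 15.0156]
tr(P') = 28.6871


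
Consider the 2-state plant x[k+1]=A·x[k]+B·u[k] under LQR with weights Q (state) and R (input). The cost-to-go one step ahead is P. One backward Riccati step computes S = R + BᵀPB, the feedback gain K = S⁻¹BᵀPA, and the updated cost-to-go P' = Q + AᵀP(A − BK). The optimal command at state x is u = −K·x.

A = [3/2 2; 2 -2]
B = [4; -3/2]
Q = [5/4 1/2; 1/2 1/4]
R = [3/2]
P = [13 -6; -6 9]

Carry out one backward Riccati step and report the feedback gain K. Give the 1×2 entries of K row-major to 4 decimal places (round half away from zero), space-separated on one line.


BᵀP = [61.0000 -37.5000]
S = R + BᵀPB = [3/2] + [300.2500] = [301.7500]
BᵀPA = [16.5000 197.0000]
K = S⁻¹·BᵀPA = [0.0547 0.6529]
A−BK = [1.2813 -0.6114; 2.0820 -1.0207]
AᵀP(A−BK) = [28.3478 -13.7722; -13.7722 7.3869]
P' = Q + AᵀP(A−BK) = [29.5978 -13.2722; -13.2722 7.6369]
tr(P') = 37.2347

0.0547 0.6529


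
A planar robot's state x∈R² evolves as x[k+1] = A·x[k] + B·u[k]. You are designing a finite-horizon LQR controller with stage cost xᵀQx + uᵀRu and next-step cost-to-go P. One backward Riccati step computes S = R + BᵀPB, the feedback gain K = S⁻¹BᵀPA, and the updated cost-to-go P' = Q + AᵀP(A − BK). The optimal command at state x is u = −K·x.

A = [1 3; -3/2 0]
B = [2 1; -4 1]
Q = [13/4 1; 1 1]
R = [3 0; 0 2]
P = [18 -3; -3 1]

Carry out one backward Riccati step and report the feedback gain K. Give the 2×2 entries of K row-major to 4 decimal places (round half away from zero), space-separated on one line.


0.4072 0.7020 0.1685 1.2215

BᵀP = [48.0000 -10.0000; 15.0000 -2.0000]
S = R + BᵀPB = [3 0; 0 2] + [136.0000 38.0000; 38.0000 13.0000] = [139.0000 38.0000; 38.0000 15.0000]
BᵀPA = [63.0000 144.0000; 18.0000 45.0000]
K = S⁻¹·BᵀPA = [0.4072 0.7020; 0.1685 1.2215]
A−BK = [0.0172 0.3744; -0.0398 1.5866]
AᵀP(A−BK) = [0.5651 1.2847; 1.2847 5.9392]
P' = Q + AᵀP(A−BK) = [3.8151 2.2847; 2.2847 6.9392]
tr(P') = 10.7543


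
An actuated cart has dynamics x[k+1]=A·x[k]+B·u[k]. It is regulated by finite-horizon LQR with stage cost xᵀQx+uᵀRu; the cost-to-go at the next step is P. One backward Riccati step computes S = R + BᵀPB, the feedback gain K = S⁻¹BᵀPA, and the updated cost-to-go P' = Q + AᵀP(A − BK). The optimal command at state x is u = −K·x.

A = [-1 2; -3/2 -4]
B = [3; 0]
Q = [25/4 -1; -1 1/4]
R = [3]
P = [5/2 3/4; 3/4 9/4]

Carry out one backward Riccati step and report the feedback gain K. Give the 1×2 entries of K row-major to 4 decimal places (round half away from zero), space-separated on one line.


BᵀP = [7.5000 2.2500]
S = R + BᵀPB = [3] + [22.5000] = [25.5000]
BᵀPA = [-10.8750 6.0000]
K = S⁻¹·BᵀPA = [-0.4265 0.2353]
A−BK = [0.2794 1.2941; -1.5000 -4.0000]
AᵀP(A−BK) = [5.1746 11.8088; 11.8088 32.5882]
P' = Q + AᵀP(A−BK) = [11.4246 10.8088; 10.8088 32.8382]
tr(P') = 44.2629

-0.4265 0.2353


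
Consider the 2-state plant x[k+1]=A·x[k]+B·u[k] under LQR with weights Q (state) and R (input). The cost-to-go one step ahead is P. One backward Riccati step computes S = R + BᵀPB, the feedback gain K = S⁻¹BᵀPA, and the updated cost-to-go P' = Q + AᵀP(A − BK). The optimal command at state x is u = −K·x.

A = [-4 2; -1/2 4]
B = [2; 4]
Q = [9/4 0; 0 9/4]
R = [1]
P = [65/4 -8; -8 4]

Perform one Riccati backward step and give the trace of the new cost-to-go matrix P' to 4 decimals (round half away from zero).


232.0000

BᵀP = [0.5000 0.0000]
S = R + BᵀPB = [1] + [1.0000] = [2.0000]
BᵀPA = [-2.0000 1.0000]
K = S⁻¹·BᵀPA = [-1.0000 0.5000]
A−BK = [-2.0000 1.0000; 3.5000 2.0000]
AᵀP(A−BK) = [227.0000 -1.0000; -1.0000 0.5000]
P' = Q + AᵀP(A−BK) = [229.2500 -1.0000; -1.0000 2.7500]
tr(P') = 232.0000


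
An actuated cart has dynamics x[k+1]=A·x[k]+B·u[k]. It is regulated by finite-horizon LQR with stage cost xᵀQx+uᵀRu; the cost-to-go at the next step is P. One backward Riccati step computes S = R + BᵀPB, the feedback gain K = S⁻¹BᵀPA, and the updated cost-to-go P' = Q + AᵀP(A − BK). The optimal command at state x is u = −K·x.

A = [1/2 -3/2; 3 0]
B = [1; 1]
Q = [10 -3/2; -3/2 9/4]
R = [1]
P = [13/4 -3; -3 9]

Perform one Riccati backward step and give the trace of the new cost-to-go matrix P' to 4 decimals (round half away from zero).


47.0431

BᵀP = [0.2500 6.0000]
S = R + BᵀPB = [1] + [6.2500] = [7.2500]
BᵀPA = [18.1250 -0.3750]
K = S⁻¹·BᵀPA = [2.5000 -0.0517]
A−BK = [-2.0000 -1.4483; 0.5000 0.0517]
AᵀP(A−BK) = [27.5000 12.0000; 12.0000 7.2931]
P' = Q + AᵀP(A−BK) = [37.5000 10.5000; 10.5000 9.5431]
tr(P') = 47.0431


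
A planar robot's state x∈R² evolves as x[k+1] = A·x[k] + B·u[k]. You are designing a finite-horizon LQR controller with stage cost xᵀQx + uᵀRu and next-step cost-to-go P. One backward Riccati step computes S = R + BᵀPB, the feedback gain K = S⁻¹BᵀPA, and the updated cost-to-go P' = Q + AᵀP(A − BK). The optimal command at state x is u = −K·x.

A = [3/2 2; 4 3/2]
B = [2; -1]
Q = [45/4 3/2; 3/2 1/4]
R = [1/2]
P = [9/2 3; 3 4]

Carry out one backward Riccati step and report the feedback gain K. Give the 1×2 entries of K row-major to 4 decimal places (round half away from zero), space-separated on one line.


1.6190 1.4286

BᵀP = [6.0000 2.0000]
S = R + BᵀPB = [1/2] + [10.0000] = [10.5000]
BᵀPA = [17.0000 15.0000]
K = S⁻¹·BᵀPA = [1.6190 1.4286]
A−BK = [-1.7381 -0.8571; 5.6190 2.9286]
AᵀP(A−BK) = [82.6012 43.9643; 43.9643 23.5714]
P' = Q + AᵀP(A−BK) = [93.8512 45.4643; 45.4643 23.8214]
tr(P') = 117.6726


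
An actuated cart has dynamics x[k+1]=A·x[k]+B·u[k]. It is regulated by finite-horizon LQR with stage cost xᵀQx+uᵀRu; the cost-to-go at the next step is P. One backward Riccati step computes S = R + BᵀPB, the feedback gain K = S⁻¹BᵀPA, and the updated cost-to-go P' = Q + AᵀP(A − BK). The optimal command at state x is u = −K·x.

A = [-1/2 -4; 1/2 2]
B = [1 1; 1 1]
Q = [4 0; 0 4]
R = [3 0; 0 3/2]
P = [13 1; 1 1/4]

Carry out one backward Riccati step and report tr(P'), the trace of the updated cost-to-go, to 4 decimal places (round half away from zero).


BᵀP = [14.0000 1.2500; 14.0000 1.2500]
S = R + BᵀPB = [3 0; 0 3/2] + [15.2500 15.2500; 15.2500 15.2500] = [18.2500 15.2500; 15.2500 16.7500]
BᵀPA = [-6.3750 -53.5000; -6.3750 -53.5000]
K = S⁻¹·BᵀPA = [-0.1308 -1.0974; -0.2615 -2.1949]
A−BK = [-0.1077 -0.7077; 0.8923 5.2923]
AᵀP(A−BK) = [0.3115 2.2615; 2.2615 16.8615]
P' = Q + AᵀP(A−BK) = [4.3115 2.2615; 2.2615 20.8615]
tr(P') = 25.1731

25.1731


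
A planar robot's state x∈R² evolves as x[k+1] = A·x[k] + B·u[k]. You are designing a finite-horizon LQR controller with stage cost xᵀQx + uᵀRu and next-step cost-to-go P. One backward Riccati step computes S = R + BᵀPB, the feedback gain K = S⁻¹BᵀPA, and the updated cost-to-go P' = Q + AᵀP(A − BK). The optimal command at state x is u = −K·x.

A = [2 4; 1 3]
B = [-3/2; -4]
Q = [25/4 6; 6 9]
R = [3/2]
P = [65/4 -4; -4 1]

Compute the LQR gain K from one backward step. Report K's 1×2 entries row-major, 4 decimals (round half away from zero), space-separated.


BᵀP = [-8.3750 2.0000]
S = R + BᵀPB = [3/2] + [4.5625] = [6.0625]
BᵀPA = [-14.7500 -27.5000]
K = S⁻¹·BᵀPA = [-2.4330 -4.5361]
A−BK = [-1.6495 -2.8041; -8.7320 -15.1443]
AᵀP(A−BK) = [14.1134 26.0928; 26.0928 48.2577]
P' = Q + AᵀP(A−BK) = [20.3634 32.0928; 32.0928 57.2577]
tr(P') = 77.6211

-2.4330 -4.5361


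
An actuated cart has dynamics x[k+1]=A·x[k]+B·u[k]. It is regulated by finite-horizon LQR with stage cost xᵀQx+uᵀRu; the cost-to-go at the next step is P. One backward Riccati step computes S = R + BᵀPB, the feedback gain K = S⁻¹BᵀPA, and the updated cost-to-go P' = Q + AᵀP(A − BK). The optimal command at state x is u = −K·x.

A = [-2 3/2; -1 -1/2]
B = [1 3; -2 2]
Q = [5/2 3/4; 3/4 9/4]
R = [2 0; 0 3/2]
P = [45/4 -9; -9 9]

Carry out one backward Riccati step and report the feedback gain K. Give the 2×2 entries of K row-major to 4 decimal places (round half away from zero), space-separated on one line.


-0.1412 0.5498 -0.5768 0.3112

BᵀP = [29.2500 -27.0000; 15.7500 -9.0000]
S = R + BᵀPB = [2 0; 0 3/2] + [83.2500 33.7500; 33.7500 29.2500] = [85.2500 33.7500; 33.7500 30.7500]
BᵀPA = [-31.5000 57.3750; -22.5000 28.1250]
K = S⁻¹·BᵀPA = [-0.1412 0.5498; -0.5768 0.3112]
A−BK = [-0.1285 0.0167; -0.1288 -0.0226]
AᵀP(A−BK) = [0.5760 -0.4292; -0.4292 0.7644]
P' = Q + AᵀP(A−BK) = [3.0760 0.3208; 0.3208 3.0144]
tr(P') = 6.0904
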